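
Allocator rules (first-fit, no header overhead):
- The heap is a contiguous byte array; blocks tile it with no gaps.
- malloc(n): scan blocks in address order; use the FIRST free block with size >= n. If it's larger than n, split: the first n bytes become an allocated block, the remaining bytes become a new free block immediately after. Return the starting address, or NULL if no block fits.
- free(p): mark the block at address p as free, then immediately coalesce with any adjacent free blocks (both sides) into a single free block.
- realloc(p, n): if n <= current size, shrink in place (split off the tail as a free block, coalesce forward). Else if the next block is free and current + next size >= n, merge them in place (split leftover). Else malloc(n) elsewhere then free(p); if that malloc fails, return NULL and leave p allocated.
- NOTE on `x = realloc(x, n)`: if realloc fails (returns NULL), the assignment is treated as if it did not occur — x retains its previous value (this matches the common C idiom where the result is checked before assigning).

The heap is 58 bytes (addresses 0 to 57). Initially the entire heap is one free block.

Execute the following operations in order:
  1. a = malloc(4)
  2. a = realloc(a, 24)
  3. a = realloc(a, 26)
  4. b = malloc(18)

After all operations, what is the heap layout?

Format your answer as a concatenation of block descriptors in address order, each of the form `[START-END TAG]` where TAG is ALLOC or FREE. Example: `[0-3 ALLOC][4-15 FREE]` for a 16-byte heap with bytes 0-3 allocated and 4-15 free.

Op 1: a = malloc(4) -> a = 0; heap: [0-3 ALLOC][4-57 FREE]
Op 2: a = realloc(a, 24) -> a = 0; heap: [0-23 ALLOC][24-57 FREE]
Op 3: a = realloc(a, 26) -> a = 0; heap: [0-25 ALLOC][26-57 FREE]
Op 4: b = malloc(18) -> b = 26; heap: [0-25 ALLOC][26-43 ALLOC][44-57 FREE]

Answer: [0-25 ALLOC][26-43 ALLOC][44-57 FREE]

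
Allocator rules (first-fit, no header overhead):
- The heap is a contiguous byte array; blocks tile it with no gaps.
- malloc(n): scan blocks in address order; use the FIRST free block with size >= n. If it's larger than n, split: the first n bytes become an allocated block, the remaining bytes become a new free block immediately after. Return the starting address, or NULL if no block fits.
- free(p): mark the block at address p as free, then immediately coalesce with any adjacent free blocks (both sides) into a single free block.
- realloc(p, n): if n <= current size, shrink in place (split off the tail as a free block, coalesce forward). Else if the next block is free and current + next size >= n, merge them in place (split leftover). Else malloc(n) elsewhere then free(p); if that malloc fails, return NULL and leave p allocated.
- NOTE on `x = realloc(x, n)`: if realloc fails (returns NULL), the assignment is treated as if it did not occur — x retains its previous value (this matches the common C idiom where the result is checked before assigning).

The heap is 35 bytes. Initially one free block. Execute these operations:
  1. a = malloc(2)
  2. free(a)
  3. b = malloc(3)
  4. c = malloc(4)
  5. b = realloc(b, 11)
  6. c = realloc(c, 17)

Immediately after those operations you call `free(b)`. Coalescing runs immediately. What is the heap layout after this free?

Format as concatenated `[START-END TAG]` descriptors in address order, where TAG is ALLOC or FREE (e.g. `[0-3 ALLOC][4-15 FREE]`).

Answer: [0-17 FREE][18-34 ALLOC]

Derivation:
Op 1: a = malloc(2) -> a = 0; heap: [0-1 ALLOC][2-34 FREE]
Op 2: free(a) -> (freed a); heap: [0-34 FREE]
Op 3: b = malloc(3) -> b = 0; heap: [0-2 ALLOC][3-34 FREE]
Op 4: c = malloc(4) -> c = 3; heap: [0-2 ALLOC][3-6 ALLOC][7-34 FREE]
Op 5: b = realloc(b, 11) -> b = 7; heap: [0-2 FREE][3-6 ALLOC][7-17 ALLOC][18-34 FREE]
Op 6: c = realloc(c, 17) -> c = 18; heap: [0-6 FREE][7-17 ALLOC][18-34 ALLOC]
free(b): b = 7 -> block [7-17 ALLOC]; mark free, coalesce with adjacent free neighbors -> [0-17 FREE][18-34 ALLOC]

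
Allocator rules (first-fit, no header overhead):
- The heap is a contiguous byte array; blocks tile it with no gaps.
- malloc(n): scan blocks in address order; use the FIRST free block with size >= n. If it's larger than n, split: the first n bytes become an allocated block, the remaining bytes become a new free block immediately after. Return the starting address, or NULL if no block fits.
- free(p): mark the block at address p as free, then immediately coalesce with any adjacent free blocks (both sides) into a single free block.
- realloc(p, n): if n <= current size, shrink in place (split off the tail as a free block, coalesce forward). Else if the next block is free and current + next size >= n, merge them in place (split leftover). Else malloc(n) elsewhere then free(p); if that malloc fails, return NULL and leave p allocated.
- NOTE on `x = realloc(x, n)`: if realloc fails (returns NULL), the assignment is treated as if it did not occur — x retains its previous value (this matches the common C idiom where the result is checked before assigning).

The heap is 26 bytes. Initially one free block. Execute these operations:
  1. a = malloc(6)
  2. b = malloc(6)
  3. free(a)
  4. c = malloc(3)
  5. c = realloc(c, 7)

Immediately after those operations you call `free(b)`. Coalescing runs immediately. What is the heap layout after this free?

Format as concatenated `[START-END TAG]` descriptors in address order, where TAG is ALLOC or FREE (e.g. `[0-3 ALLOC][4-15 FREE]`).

Answer: [0-11 FREE][12-18 ALLOC][19-25 FREE]

Derivation:
Op 1: a = malloc(6) -> a = 0; heap: [0-5 ALLOC][6-25 FREE]
Op 2: b = malloc(6) -> b = 6; heap: [0-5 ALLOC][6-11 ALLOC][12-25 FREE]
Op 3: free(a) -> (freed a); heap: [0-5 FREE][6-11 ALLOC][12-25 FREE]
Op 4: c = malloc(3) -> c = 0; heap: [0-2 ALLOC][3-5 FREE][6-11 ALLOC][12-25 FREE]
Op 5: c = realloc(c, 7) -> c = 12; heap: [0-5 FREE][6-11 ALLOC][12-18 ALLOC][19-25 FREE]
free(b): b = 6 -> block [6-11 ALLOC]; mark free, coalesce with adjacent free neighbors -> [0-11 FREE][12-18 ALLOC][19-25 FREE]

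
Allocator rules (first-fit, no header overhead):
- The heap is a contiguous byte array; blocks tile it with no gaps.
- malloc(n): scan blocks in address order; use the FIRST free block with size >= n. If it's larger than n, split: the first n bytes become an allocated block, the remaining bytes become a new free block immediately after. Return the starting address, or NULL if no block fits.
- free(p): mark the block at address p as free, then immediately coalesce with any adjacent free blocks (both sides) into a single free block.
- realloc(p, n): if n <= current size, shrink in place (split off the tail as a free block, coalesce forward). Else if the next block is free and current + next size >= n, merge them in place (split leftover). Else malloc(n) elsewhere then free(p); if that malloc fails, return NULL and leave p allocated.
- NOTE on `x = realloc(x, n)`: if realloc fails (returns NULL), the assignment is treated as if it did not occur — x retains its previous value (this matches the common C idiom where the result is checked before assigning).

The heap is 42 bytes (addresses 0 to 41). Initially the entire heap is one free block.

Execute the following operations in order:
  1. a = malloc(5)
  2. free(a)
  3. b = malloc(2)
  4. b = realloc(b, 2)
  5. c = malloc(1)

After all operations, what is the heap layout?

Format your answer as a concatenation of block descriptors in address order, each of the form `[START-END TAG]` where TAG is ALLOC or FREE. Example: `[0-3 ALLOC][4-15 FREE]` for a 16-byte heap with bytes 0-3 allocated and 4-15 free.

Op 1: a = malloc(5) -> a = 0; heap: [0-4 ALLOC][5-41 FREE]
Op 2: free(a) -> (freed a); heap: [0-41 FREE]
Op 3: b = malloc(2) -> b = 0; heap: [0-1 ALLOC][2-41 FREE]
Op 4: b = realloc(b, 2) -> b = 0; heap: [0-1 ALLOC][2-41 FREE]
Op 5: c = malloc(1) -> c = 2; heap: [0-1 ALLOC][2-2 ALLOC][3-41 FREE]

Answer: [0-1 ALLOC][2-2 ALLOC][3-41 FREE]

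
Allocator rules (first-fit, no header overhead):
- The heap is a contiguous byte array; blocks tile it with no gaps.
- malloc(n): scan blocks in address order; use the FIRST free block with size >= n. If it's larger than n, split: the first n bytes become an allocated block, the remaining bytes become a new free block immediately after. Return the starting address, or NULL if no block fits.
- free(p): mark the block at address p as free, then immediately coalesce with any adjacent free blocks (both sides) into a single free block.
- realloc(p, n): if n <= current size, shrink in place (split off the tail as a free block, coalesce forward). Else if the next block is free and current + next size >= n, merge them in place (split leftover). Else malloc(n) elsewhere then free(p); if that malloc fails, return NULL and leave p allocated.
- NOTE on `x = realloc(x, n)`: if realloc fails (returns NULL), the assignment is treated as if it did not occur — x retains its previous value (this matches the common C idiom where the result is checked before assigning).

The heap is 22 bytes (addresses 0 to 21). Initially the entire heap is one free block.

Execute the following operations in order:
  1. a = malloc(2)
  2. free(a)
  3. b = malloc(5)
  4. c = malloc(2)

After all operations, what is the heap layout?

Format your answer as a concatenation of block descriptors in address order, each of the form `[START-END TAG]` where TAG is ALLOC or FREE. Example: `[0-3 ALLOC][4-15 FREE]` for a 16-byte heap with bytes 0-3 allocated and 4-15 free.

Op 1: a = malloc(2) -> a = 0; heap: [0-1 ALLOC][2-21 FREE]
Op 2: free(a) -> (freed a); heap: [0-21 FREE]
Op 3: b = malloc(5) -> b = 0; heap: [0-4 ALLOC][5-21 FREE]
Op 4: c = malloc(2) -> c = 5; heap: [0-4 ALLOC][5-6 ALLOC][7-21 FREE]

Answer: [0-4 ALLOC][5-6 ALLOC][7-21 FREE]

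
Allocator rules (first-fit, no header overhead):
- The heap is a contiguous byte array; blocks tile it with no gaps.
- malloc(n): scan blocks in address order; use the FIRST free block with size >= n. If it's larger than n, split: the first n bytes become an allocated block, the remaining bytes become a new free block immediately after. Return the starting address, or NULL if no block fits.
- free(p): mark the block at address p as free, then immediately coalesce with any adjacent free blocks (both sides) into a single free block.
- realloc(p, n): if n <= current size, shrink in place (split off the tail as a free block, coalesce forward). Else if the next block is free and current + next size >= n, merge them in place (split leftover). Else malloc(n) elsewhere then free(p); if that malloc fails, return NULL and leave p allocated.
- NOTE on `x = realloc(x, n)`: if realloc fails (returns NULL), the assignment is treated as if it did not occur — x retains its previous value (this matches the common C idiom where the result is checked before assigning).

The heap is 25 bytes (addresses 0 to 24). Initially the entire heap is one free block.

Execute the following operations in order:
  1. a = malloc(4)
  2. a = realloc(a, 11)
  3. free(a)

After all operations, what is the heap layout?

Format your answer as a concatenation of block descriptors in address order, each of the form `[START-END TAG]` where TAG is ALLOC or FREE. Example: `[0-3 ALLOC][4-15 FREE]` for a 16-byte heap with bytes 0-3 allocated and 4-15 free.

Op 1: a = malloc(4) -> a = 0; heap: [0-3 ALLOC][4-24 FREE]
Op 2: a = realloc(a, 11) -> a = 0; heap: [0-10 ALLOC][11-24 FREE]
Op 3: free(a) -> (freed a); heap: [0-24 FREE]

Answer: [0-24 FREE]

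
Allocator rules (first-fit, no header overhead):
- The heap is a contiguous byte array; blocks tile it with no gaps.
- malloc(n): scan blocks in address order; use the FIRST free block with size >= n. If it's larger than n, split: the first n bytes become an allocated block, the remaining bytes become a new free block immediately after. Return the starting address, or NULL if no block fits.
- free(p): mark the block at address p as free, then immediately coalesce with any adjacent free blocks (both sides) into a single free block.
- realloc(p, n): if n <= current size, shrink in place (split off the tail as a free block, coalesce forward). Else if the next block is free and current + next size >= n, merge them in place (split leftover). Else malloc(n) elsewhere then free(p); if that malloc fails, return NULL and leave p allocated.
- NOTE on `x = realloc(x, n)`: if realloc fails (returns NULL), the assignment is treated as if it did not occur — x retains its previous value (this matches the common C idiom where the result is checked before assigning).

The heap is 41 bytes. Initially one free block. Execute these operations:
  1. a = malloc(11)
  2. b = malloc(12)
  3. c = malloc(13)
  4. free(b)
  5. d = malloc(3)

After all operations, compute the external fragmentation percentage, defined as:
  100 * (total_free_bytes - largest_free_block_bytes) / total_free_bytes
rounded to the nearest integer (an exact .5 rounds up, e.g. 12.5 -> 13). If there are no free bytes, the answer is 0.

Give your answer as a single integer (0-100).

Op 1: a = malloc(11) -> a = 0; heap: [0-10 ALLOC][11-40 FREE]
Op 2: b = malloc(12) -> b = 11; heap: [0-10 ALLOC][11-22 ALLOC][23-40 FREE]
Op 3: c = malloc(13) -> c = 23; heap: [0-10 ALLOC][11-22 ALLOC][23-35 ALLOC][36-40 FREE]
Op 4: free(b) -> (freed b); heap: [0-10 ALLOC][11-22 FREE][23-35 ALLOC][36-40 FREE]
Op 5: d = malloc(3) -> d = 11; heap: [0-10 ALLOC][11-13 ALLOC][14-22 FREE][23-35 ALLOC][36-40 FREE]
Free blocks: [9 5] total_free=14 largest=9 -> 100*(14-9)/14 = 500/14 ≈ 35.714 -> rounds to 36

Answer: 36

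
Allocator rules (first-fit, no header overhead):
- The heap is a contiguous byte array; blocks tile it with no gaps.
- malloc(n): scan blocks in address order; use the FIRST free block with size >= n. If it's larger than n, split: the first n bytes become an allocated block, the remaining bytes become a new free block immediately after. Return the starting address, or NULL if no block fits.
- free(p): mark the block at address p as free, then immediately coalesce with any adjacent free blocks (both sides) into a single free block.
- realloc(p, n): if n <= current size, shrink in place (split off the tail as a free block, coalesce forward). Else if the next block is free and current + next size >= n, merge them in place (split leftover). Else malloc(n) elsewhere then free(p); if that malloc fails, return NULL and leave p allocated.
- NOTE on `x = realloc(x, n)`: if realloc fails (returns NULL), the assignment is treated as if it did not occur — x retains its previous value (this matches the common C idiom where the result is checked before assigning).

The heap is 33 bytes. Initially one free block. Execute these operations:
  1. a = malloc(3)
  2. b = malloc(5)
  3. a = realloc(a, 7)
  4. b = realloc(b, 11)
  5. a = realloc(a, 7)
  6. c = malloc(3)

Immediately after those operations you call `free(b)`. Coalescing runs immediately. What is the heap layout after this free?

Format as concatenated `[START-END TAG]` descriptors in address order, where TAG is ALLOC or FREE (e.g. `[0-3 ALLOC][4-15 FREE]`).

Op 1: a = malloc(3) -> a = 0; heap: [0-2 ALLOC][3-32 FREE]
Op 2: b = malloc(5) -> b = 3; heap: [0-2 ALLOC][3-7 ALLOC][8-32 FREE]
Op 3: a = realloc(a, 7) -> a = 8; heap: [0-2 FREE][3-7 ALLOC][8-14 ALLOC][15-32 FREE]
Op 4: b = realloc(b, 11) -> b = 15; heap: [0-7 FREE][8-14 ALLOC][15-25 ALLOC][26-32 FREE]
Op 5: a = realloc(a, 7) -> a = 8; heap: [0-7 FREE][8-14 ALLOC][15-25 ALLOC][26-32 FREE]
Op 6: c = malloc(3) -> c = 0; heap: [0-2 ALLOC][3-7 FREE][8-14 ALLOC][15-25 ALLOC][26-32 FREE]
free(b): b = 15 -> block [15-25 ALLOC]; mark free, coalesce with adjacent free neighbors -> [0-2 ALLOC][3-7 FREE][8-14 ALLOC][15-32 FREE]

Answer: [0-2 ALLOC][3-7 FREE][8-14 ALLOC][15-32 FREE]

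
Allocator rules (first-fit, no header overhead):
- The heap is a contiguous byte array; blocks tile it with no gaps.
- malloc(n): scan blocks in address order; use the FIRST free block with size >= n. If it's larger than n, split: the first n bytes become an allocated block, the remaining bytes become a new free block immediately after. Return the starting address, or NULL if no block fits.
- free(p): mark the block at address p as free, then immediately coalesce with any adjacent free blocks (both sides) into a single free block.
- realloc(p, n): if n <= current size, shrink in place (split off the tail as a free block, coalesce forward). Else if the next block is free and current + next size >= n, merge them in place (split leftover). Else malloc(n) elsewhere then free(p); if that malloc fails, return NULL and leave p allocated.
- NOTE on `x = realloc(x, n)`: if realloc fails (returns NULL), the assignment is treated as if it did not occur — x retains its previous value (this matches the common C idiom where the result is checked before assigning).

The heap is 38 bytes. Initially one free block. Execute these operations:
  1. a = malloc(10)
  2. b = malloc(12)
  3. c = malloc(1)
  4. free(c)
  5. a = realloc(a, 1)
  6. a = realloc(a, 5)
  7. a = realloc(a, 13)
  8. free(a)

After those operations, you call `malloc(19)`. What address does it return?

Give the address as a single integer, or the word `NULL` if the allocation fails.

Op 1: a = malloc(10) -> a = 0; heap: [0-9 ALLOC][10-37 FREE]
Op 2: b = malloc(12) -> b = 10; heap: [0-9 ALLOC][10-21 ALLOC][22-37 FREE]
Op 3: c = malloc(1) -> c = 22; heap: [0-9 ALLOC][10-21 ALLOC][22-22 ALLOC][23-37 FREE]
Op 4: free(c) -> (freed c); heap: [0-9 ALLOC][10-21 ALLOC][22-37 FREE]
Op 5: a = realloc(a, 1) -> a = 0; heap: [0-0 ALLOC][1-9 FREE][10-21 ALLOC][22-37 FREE]
Op 6: a = realloc(a, 5) -> a = 0; heap: [0-4 ALLOC][5-9 FREE][10-21 ALLOC][22-37 FREE]
Op 7: a = realloc(a, 13) -> a = 22; heap: [0-9 FREE][10-21 ALLOC][22-34 ALLOC][35-37 FREE]
Op 8: free(a) -> (freed a); heap: [0-9 FREE][10-21 ALLOC][22-37 FREE]
malloc(19): first-fit scan over [0-9 FREE][10-21 ALLOC][22-37 FREE] -> NULL

Answer: NULL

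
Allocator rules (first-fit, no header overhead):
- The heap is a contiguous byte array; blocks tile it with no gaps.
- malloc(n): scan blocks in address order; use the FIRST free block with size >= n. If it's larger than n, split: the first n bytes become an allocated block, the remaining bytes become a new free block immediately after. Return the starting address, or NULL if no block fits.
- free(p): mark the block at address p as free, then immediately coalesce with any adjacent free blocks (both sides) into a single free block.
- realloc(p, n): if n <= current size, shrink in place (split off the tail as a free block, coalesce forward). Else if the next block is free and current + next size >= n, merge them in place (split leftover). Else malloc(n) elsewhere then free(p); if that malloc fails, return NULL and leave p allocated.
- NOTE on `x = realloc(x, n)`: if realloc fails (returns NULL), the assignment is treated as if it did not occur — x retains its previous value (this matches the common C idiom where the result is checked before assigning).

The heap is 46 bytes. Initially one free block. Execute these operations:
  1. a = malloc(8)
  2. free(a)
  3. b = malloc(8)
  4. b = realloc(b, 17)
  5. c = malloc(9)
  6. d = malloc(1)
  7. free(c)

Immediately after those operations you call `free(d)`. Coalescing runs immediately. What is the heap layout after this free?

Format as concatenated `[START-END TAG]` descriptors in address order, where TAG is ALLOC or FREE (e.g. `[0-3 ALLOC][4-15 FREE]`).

Answer: [0-16 ALLOC][17-45 FREE]

Derivation:
Op 1: a = malloc(8) -> a = 0; heap: [0-7 ALLOC][8-45 FREE]
Op 2: free(a) -> (freed a); heap: [0-45 FREE]
Op 3: b = malloc(8) -> b = 0; heap: [0-7 ALLOC][8-45 FREE]
Op 4: b = realloc(b, 17) -> b = 0; heap: [0-16 ALLOC][17-45 FREE]
Op 5: c = malloc(9) -> c = 17; heap: [0-16 ALLOC][17-25 ALLOC][26-45 FREE]
Op 6: d = malloc(1) -> d = 26; heap: [0-16 ALLOC][17-25 ALLOC][26-26 ALLOC][27-45 FREE]
Op 7: free(c) -> (freed c); heap: [0-16 ALLOC][17-25 FREE][26-26 ALLOC][27-45 FREE]
free(d): d = 26 -> block [26-26 ALLOC]; mark free, coalesce with adjacent free neighbors -> [0-16 ALLOC][17-45 FREE]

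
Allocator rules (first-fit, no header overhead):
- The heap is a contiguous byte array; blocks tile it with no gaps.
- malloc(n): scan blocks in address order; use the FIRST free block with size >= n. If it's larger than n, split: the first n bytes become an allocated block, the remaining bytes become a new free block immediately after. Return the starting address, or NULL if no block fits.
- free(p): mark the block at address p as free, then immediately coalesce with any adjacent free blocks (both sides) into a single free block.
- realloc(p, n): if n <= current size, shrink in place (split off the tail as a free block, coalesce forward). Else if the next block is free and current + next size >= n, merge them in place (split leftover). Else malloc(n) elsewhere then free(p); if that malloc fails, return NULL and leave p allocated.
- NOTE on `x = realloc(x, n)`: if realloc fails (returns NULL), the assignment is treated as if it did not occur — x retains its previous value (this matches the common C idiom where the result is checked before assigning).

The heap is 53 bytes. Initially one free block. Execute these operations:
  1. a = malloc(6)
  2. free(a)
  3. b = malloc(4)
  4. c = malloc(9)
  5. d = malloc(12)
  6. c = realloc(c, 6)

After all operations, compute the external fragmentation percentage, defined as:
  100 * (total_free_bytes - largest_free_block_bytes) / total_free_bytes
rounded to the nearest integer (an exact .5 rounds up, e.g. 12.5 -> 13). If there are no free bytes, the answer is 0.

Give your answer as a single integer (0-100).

Answer: 10

Derivation:
Op 1: a = malloc(6) -> a = 0; heap: [0-5 ALLOC][6-52 FREE]
Op 2: free(a) -> (freed a); heap: [0-52 FREE]
Op 3: b = malloc(4) -> b = 0; heap: [0-3 ALLOC][4-52 FREE]
Op 4: c = malloc(9) -> c = 4; heap: [0-3 ALLOC][4-12 ALLOC][13-52 FREE]
Op 5: d = malloc(12) -> d = 13; heap: [0-3 ALLOC][4-12 ALLOC][13-24 ALLOC][25-52 FREE]
Op 6: c = realloc(c, 6) -> c = 4; heap: [0-3 ALLOC][4-9 ALLOC][10-12 FREE][13-24 ALLOC][25-52 FREE]
Free blocks: [3 28] total_free=31 largest=28 -> 100*(31-28)/31 = 300/31 ≈ 9.677 -> rounds to 10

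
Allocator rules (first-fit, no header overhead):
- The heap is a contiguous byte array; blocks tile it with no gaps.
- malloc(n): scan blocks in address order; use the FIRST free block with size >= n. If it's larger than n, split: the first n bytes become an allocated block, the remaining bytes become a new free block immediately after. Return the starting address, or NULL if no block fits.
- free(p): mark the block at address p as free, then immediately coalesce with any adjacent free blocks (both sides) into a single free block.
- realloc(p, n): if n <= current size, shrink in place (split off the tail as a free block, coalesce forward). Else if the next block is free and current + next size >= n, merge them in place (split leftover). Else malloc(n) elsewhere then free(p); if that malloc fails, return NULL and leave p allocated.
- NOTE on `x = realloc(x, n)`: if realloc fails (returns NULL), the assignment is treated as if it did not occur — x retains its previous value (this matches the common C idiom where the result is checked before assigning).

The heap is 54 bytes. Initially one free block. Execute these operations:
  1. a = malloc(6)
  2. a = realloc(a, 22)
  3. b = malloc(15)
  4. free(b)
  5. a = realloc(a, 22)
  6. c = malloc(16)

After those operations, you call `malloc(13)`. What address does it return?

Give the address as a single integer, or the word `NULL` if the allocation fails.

Op 1: a = malloc(6) -> a = 0; heap: [0-5 ALLOC][6-53 FREE]
Op 2: a = realloc(a, 22) -> a = 0; heap: [0-21 ALLOC][22-53 FREE]
Op 3: b = malloc(15) -> b = 22; heap: [0-21 ALLOC][22-36 ALLOC][37-53 FREE]
Op 4: free(b) -> (freed b); heap: [0-21 ALLOC][22-53 FREE]
Op 5: a = realloc(a, 22) -> a = 0; heap: [0-21 ALLOC][22-53 FREE]
Op 6: c = malloc(16) -> c = 22; heap: [0-21 ALLOC][22-37 ALLOC][38-53 FREE]
malloc(13): first-fit scan over [0-21 ALLOC][22-37 ALLOC][38-53 FREE] -> 38

Answer: 38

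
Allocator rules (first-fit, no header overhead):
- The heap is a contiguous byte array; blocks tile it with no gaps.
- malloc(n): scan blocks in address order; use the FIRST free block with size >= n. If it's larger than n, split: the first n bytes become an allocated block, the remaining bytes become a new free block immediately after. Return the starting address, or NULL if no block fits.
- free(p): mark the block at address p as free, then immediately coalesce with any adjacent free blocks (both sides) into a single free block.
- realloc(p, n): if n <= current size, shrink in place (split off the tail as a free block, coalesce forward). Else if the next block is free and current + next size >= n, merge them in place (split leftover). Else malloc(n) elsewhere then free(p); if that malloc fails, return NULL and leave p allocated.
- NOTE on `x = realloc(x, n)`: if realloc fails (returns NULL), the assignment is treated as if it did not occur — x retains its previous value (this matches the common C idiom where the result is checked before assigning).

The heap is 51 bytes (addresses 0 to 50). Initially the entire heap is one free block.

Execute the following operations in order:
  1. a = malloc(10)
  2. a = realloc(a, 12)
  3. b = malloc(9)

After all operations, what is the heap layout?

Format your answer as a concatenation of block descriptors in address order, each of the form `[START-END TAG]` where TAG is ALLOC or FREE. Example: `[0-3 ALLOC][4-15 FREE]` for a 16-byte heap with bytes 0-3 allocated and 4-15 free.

Answer: [0-11 ALLOC][12-20 ALLOC][21-50 FREE]

Derivation:
Op 1: a = malloc(10) -> a = 0; heap: [0-9 ALLOC][10-50 FREE]
Op 2: a = realloc(a, 12) -> a = 0; heap: [0-11 ALLOC][12-50 FREE]
Op 3: b = malloc(9) -> b = 12; heap: [0-11 ALLOC][12-20 ALLOC][21-50 FREE]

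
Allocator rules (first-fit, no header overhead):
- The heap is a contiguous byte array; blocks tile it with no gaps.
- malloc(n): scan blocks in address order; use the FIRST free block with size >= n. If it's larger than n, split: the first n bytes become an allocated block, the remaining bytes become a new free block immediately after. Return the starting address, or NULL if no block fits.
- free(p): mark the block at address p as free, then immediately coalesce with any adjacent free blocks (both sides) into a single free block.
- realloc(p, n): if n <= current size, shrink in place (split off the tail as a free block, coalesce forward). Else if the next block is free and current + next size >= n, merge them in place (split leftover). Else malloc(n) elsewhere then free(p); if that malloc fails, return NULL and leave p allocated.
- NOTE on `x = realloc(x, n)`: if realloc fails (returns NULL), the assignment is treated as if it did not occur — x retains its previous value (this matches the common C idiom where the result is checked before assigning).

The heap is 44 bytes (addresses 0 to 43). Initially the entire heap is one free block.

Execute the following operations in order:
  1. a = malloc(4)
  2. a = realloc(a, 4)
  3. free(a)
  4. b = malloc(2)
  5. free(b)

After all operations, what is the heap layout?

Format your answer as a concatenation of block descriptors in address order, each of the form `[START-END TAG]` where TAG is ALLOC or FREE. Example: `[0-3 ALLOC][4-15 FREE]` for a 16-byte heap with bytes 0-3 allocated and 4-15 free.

Op 1: a = malloc(4) -> a = 0; heap: [0-3 ALLOC][4-43 FREE]
Op 2: a = realloc(a, 4) -> a = 0; heap: [0-3 ALLOC][4-43 FREE]
Op 3: free(a) -> (freed a); heap: [0-43 FREE]
Op 4: b = malloc(2) -> b = 0; heap: [0-1 ALLOC][2-43 FREE]
Op 5: free(b) -> (freed b); heap: [0-43 FREE]

Answer: [0-43 FREE]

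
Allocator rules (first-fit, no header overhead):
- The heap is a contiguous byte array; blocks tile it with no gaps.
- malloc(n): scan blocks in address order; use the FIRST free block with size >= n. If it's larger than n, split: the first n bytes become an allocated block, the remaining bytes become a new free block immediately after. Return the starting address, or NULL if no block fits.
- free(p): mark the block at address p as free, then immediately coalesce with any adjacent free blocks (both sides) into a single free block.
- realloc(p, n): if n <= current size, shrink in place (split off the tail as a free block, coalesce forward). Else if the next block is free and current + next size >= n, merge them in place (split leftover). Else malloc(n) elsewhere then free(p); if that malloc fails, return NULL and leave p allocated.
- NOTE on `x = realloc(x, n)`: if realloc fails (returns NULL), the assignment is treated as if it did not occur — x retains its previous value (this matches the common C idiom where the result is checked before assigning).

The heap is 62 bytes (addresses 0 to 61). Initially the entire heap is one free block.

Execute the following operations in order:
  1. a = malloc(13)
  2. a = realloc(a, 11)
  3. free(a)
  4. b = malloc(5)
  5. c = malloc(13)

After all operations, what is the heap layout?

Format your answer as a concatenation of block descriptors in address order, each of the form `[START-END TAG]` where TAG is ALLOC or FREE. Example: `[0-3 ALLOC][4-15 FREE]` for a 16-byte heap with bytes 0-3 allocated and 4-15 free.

Answer: [0-4 ALLOC][5-17 ALLOC][18-61 FREE]

Derivation:
Op 1: a = malloc(13) -> a = 0; heap: [0-12 ALLOC][13-61 FREE]
Op 2: a = realloc(a, 11) -> a = 0; heap: [0-10 ALLOC][11-61 FREE]
Op 3: free(a) -> (freed a); heap: [0-61 FREE]
Op 4: b = malloc(5) -> b = 0; heap: [0-4 ALLOC][5-61 FREE]
Op 5: c = malloc(13) -> c = 5; heap: [0-4 ALLOC][5-17 ALLOC][18-61 FREE]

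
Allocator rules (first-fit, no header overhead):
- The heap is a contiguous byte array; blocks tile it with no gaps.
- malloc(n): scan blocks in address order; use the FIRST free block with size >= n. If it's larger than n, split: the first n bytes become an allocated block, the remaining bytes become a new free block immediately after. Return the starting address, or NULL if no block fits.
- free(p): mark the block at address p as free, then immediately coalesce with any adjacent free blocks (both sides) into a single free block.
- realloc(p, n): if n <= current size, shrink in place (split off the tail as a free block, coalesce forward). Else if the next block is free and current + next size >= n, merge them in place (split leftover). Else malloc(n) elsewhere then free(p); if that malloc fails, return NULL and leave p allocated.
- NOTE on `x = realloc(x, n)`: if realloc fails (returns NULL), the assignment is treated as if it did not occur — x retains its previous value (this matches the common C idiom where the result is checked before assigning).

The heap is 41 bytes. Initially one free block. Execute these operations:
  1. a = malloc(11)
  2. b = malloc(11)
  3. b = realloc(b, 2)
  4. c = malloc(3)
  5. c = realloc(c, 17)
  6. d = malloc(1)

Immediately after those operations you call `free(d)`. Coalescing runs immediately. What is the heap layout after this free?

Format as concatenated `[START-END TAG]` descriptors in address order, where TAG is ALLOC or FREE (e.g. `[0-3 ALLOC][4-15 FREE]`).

Op 1: a = malloc(11) -> a = 0; heap: [0-10 ALLOC][11-40 FREE]
Op 2: b = malloc(11) -> b = 11; heap: [0-10 ALLOC][11-21 ALLOC][22-40 FREE]
Op 3: b = realloc(b, 2) -> b = 11; heap: [0-10 ALLOC][11-12 ALLOC][13-40 FREE]
Op 4: c = malloc(3) -> c = 13; heap: [0-10 ALLOC][11-12 ALLOC][13-15 ALLOC][16-40 FREE]
Op 5: c = realloc(c, 17) -> c = 13; heap: [0-10 ALLOC][11-12 ALLOC][13-29 ALLOC][30-40 FREE]
Op 6: d = malloc(1) -> d = 30; heap: [0-10 ALLOC][11-12 ALLOC][13-29 ALLOC][30-30 ALLOC][31-40 FREE]
free(d): d = 30 -> block [30-30 ALLOC]; mark free, coalesce with adjacent free neighbors -> [0-10 ALLOC][11-12 ALLOC][13-29 ALLOC][30-40 FREE]

Answer: [0-10 ALLOC][11-12 ALLOC][13-29 ALLOC][30-40 FREE]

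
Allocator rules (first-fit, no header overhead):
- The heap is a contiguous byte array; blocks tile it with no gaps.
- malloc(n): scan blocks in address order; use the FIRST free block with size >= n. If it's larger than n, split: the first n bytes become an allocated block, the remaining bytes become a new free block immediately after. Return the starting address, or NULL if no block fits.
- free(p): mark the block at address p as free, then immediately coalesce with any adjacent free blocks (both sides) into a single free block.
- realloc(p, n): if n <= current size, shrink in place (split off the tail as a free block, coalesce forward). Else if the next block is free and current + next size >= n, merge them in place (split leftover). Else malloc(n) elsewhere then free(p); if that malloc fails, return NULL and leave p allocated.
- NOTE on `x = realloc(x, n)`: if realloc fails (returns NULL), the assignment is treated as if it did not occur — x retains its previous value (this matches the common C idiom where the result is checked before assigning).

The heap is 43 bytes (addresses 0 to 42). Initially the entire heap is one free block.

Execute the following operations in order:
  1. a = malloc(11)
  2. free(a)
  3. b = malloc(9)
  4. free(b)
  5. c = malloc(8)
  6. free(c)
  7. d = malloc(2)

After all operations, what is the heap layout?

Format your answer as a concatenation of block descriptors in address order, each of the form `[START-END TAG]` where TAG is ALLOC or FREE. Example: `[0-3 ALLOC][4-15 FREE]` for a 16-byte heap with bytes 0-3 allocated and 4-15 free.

Answer: [0-1 ALLOC][2-42 FREE]

Derivation:
Op 1: a = malloc(11) -> a = 0; heap: [0-10 ALLOC][11-42 FREE]
Op 2: free(a) -> (freed a); heap: [0-42 FREE]
Op 3: b = malloc(9) -> b = 0; heap: [0-8 ALLOC][9-42 FREE]
Op 4: free(b) -> (freed b); heap: [0-42 FREE]
Op 5: c = malloc(8) -> c = 0; heap: [0-7 ALLOC][8-42 FREE]
Op 6: free(c) -> (freed c); heap: [0-42 FREE]
Op 7: d = malloc(2) -> d = 0; heap: [0-1 ALLOC][2-42 FREE]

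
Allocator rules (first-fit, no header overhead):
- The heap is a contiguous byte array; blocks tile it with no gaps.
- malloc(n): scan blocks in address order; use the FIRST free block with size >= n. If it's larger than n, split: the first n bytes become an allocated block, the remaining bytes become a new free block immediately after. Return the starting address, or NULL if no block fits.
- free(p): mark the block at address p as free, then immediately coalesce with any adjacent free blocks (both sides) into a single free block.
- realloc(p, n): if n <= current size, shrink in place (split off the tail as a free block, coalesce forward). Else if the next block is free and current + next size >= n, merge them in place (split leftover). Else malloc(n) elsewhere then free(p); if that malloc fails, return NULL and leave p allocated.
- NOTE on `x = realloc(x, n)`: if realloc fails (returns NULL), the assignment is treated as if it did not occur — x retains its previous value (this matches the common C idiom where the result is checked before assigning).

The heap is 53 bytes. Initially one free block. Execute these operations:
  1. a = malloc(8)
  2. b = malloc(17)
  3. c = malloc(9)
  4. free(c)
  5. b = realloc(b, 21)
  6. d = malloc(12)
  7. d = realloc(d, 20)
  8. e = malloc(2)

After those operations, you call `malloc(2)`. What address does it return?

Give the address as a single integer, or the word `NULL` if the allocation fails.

Op 1: a = malloc(8) -> a = 0; heap: [0-7 ALLOC][8-52 FREE]
Op 2: b = malloc(17) -> b = 8; heap: [0-7 ALLOC][8-24 ALLOC][25-52 FREE]
Op 3: c = malloc(9) -> c = 25; heap: [0-7 ALLOC][8-24 ALLOC][25-33 ALLOC][34-52 FREE]
Op 4: free(c) -> (freed c); heap: [0-7 ALLOC][8-24 ALLOC][25-52 FREE]
Op 5: b = realloc(b, 21) -> b = 8; heap: [0-7 ALLOC][8-28 ALLOC][29-52 FREE]
Op 6: d = malloc(12) -> d = 29; heap: [0-7 ALLOC][8-28 ALLOC][29-40 ALLOC][41-52 FREE]
Op 7: d = realloc(d, 20) -> d = 29; heap: [0-7 ALLOC][8-28 ALLOC][29-48 ALLOC][49-52 FREE]
Op 8: e = malloc(2) -> e = 49; heap: [0-7 ALLOC][8-28 ALLOC][29-48 ALLOC][49-50 ALLOC][51-52 FREE]
malloc(2): first-fit scan over [0-7 ALLOC][8-28 ALLOC][29-48 ALLOC][49-50 ALLOC][51-52 FREE] -> 51

Answer: 51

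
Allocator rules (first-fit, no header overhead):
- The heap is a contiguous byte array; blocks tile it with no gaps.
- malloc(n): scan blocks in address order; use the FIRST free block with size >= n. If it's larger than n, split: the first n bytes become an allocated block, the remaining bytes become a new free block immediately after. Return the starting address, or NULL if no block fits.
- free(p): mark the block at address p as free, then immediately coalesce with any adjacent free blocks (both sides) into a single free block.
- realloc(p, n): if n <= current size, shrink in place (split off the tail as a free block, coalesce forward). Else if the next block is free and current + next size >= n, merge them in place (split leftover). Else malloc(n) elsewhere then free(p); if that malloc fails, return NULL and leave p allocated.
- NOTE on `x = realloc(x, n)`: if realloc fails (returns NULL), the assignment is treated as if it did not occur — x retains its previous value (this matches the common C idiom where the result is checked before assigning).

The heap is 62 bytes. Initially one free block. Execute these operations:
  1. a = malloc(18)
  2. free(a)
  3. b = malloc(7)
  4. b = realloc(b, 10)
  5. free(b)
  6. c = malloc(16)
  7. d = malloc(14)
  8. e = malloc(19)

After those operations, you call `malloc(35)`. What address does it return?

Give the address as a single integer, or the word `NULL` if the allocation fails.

Answer: NULL

Derivation:
Op 1: a = malloc(18) -> a = 0; heap: [0-17 ALLOC][18-61 FREE]
Op 2: free(a) -> (freed a); heap: [0-61 FREE]
Op 3: b = malloc(7) -> b = 0; heap: [0-6 ALLOC][7-61 FREE]
Op 4: b = realloc(b, 10) -> b = 0; heap: [0-9 ALLOC][10-61 FREE]
Op 5: free(b) -> (freed b); heap: [0-61 FREE]
Op 6: c = malloc(16) -> c = 0; heap: [0-15 ALLOC][16-61 FREE]
Op 7: d = malloc(14) -> d = 16; heap: [0-15 ALLOC][16-29 ALLOC][30-61 FREE]
Op 8: e = malloc(19) -> e = 30; heap: [0-15 ALLOC][16-29 ALLOC][30-48 ALLOC][49-61 FREE]
malloc(35): first-fit scan over [0-15 ALLOC][16-29 ALLOC][30-48 ALLOC][49-61 FREE] -> NULL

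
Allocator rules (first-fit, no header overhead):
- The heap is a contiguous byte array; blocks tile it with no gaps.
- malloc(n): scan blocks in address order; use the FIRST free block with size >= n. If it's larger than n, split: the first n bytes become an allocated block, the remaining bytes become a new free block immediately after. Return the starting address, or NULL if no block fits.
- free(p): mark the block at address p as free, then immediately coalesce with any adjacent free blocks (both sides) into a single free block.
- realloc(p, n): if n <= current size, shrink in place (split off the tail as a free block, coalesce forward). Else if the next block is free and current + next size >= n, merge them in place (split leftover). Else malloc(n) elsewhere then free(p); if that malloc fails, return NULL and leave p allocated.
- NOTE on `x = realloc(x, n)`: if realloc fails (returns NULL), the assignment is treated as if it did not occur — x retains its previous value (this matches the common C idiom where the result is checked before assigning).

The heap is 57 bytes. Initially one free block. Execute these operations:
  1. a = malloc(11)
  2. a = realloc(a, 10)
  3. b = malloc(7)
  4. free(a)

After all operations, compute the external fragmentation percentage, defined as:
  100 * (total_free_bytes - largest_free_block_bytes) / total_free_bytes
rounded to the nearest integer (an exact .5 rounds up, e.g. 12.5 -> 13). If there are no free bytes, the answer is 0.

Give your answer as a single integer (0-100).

Answer: 20

Derivation:
Op 1: a = malloc(11) -> a = 0; heap: [0-10 ALLOC][11-56 FREE]
Op 2: a = realloc(a, 10) -> a = 0; heap: [0-9 ALLOC][10-56 FREE]
Op 3: b = malloc(7) -> b = 10; heap: [0-9 ALLOC][10-16 ALLOC][17-56 FREE]
Op 4: free(a) -> (freed a); heap: [0-9 FREE][10-16 ALLOC][17-56 FREE]
Free blocks: [10 40] total_free=50 largest=40 -> 100*(50-40)/50 = 1000/50 = 20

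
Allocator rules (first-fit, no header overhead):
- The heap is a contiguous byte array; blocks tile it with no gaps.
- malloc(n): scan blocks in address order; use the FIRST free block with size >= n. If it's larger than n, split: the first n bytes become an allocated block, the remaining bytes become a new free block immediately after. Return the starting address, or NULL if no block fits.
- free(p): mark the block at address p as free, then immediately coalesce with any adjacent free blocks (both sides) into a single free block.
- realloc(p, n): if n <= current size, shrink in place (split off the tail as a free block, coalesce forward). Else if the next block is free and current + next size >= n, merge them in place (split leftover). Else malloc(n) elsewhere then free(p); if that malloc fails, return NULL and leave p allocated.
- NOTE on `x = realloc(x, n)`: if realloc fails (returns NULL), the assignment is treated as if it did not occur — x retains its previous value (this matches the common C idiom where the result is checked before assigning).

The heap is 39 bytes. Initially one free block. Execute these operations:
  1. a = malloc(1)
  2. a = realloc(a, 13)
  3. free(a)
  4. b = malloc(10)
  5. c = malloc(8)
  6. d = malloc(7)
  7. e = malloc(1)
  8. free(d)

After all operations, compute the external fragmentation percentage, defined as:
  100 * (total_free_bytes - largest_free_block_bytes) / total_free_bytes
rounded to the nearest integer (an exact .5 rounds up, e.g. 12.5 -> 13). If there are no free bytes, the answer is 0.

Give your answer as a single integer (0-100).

Op 1: a = malloc(1) -> a = 0; heap: [0-0 ALLOC][1-38 FREE]
Op 2: a = realloc(a, 13) -> a = 0; heap: [0-12 ALLOC][13-38 FREE]
Op 3: free(a) -> (freed a); heap: [0-38 FREE]
Op 4: b = malloc(10) -> b = 0; heap: [0-9 ALLOC][10-38 FREE]
Op 5: c = malloc(8) -> c = 10; heap: [0-9 ALLOC][10-17 ALLOC][18-38 FREE]
Op 6: d = malloc(7) -> d = 18; heap: [0-9 ALLOC][10-17 ALLOC][18-24 ALLOC][25-38 FREE]
Op 7: e = malloc(1) -> e = 25; heap: [0-9 ALLOC][10-17 ALLOC][18-24 ALLOC][25-25 ALLOC][26-38 FREE]
Op 8: free(d) -> (freed d); heap: [0-9 ALLOC][10-17 ALLOC][18-24 FREE][25-25 ALLOC][26-38 FREE]
Free blocks: [7 13] total_free=20 largest=13 -> 100*(20-13)/20 = 700/20 = 35

Answer: 35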